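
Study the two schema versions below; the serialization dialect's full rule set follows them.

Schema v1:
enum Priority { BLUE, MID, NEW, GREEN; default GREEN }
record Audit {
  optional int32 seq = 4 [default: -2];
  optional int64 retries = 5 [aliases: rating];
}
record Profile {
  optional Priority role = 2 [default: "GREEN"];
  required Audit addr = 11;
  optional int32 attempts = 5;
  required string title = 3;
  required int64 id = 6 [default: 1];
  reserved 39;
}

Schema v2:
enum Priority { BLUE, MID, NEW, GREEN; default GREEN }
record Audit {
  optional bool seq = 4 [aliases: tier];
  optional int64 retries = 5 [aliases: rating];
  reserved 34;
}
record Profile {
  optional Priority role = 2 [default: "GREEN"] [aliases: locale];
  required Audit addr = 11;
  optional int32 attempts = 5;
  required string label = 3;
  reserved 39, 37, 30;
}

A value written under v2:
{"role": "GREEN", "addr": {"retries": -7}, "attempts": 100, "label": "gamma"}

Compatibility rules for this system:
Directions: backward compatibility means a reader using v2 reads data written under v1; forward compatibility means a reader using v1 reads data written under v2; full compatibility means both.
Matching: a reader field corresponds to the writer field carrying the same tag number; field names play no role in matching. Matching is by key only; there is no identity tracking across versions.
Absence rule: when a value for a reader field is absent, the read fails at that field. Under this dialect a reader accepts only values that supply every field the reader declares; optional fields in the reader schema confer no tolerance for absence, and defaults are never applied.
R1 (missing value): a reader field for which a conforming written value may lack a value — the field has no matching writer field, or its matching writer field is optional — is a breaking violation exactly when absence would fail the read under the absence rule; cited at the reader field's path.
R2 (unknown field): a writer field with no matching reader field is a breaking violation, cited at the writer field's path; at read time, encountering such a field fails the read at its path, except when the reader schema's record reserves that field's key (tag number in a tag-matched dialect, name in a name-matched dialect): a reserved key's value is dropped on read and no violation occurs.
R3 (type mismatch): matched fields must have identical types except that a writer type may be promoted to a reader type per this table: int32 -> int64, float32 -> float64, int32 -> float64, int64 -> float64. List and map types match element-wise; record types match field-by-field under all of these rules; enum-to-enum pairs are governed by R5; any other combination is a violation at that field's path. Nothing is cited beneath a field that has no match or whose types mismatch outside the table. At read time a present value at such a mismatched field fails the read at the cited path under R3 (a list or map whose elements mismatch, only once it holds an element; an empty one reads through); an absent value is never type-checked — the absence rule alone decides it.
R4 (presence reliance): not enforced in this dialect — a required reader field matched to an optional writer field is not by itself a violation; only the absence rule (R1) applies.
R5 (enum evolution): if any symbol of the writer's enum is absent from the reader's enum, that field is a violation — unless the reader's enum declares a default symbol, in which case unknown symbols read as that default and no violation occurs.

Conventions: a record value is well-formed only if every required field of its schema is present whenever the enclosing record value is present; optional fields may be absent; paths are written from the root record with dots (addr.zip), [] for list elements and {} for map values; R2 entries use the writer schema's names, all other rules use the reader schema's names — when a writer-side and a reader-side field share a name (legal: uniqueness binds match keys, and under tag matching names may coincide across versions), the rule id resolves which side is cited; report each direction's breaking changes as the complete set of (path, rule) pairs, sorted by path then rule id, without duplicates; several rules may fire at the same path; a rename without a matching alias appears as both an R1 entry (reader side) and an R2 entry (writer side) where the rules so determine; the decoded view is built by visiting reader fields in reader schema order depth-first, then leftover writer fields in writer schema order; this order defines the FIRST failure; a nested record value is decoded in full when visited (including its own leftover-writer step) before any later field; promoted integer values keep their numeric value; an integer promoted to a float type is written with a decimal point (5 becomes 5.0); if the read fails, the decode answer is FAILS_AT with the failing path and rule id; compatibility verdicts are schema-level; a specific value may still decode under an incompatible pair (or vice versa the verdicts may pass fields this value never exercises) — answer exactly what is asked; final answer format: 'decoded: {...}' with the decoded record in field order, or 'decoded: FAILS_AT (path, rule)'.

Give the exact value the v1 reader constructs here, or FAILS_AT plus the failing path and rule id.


arrows below run writer -> reader for Profile
migrating the Profile value to v1:
  role := "GREEN"
  read fails at addr.seq under R1 (no fill)
  => FAILS_AT (addr.seq, R1)
the other Profile changes do not affect what is asked:
  removed field id from record Profile -> a verdict-level change on Profile — the shown value reads the same
  renamed field title to label in record Profile -> fires no rule on Profile under this dialect and leaves the result unchanged

decoded: FAILS_AT (addr.seq, R1)


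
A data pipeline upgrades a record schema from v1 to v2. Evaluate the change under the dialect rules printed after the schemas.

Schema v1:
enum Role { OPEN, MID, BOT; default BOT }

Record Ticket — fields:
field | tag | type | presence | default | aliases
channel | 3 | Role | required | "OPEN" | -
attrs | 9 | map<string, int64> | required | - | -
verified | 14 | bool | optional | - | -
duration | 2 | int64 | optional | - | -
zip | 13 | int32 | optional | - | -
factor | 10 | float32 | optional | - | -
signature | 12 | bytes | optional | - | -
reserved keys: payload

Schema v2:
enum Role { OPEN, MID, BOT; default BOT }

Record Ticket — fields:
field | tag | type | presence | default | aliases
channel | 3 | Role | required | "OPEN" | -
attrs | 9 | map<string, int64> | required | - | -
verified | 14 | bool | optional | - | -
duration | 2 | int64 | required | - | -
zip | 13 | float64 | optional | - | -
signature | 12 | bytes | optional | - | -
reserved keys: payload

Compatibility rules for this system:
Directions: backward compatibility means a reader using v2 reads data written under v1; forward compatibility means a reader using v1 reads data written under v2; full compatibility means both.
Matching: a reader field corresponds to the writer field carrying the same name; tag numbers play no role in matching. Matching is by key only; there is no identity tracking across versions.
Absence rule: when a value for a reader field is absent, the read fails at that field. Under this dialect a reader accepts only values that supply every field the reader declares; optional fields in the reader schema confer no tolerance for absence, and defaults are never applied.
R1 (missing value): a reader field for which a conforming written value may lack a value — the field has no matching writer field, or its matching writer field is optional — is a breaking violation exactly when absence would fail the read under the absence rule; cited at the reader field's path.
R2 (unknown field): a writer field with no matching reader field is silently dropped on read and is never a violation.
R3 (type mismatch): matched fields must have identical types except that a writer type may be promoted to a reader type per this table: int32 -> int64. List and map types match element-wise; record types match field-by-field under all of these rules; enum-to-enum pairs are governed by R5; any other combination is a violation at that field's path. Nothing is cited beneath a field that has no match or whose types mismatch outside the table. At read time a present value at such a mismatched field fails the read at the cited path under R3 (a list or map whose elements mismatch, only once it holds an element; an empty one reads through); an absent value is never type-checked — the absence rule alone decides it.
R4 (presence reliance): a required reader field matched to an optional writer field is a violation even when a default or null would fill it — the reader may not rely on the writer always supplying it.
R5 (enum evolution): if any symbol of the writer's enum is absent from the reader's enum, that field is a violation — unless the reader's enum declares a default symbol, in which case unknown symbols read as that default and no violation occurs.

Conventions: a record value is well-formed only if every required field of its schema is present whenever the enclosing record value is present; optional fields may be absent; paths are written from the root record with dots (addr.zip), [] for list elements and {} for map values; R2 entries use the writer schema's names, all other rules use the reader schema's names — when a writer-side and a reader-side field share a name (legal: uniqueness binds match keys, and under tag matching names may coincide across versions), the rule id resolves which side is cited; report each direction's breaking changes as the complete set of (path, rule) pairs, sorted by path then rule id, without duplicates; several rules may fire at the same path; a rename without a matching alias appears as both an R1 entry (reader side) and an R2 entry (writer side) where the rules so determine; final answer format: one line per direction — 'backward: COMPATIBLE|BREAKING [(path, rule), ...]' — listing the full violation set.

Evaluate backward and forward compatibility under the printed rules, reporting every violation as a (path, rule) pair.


the writer's type comes first in each Ticket pair
backward on Ticket — v2 reading data written by v1:
  writer required, Role -> Role: reader channel maps from writer channel
  writer required, map<string, int64> -> map<string, int64>: reader attrs maps from writer attrs
  writer optional, bool -> bool: reader verified maps from writer verified
  writer optional, int64 -> int64: reader duration maps from writer duration
  writer optional, int32 -> float64: reader zip maps from writer zip
  writer optional, bytes -> bytes: reader signature maps from writer signature
  writer field factor has no reader counterpart
  breaking: (duration, R1)
  breaking: (duration, R4)
  breaking: (signature, R1)
  breaking: (verified, R1)
  breaking: (zip, R1)
  breaking: (zip, R3)
  => backward: BREAKING (6)
forward on Ticket — v1 reading data written by v2:
  writer required, Role -> Role: reader channel maps from writer channel
  writer required, map<string, int64> -> map<string, int64>: reader attrs maps from writer attrs
  writer optional, bool -> bool: reader verified maps from writer verified
  writer required, int64 -> int64: reader duration maps from writer duration
  writer optional, float64 -> int32: reader zip maps from writer zip
  factor: no writer-side match
  writer optional, bytes -> bytes: reader signature maps from writer signature
  breaking: (factor, R1)
  breaking: (signature, R1)
  breaking: (verified, R1)
  breaking: (zip, R1)
  breaking: (zip, R3)
  => forward: BREAKING (5)

backward: BREAKING [(duration, R1), (duration, R4), (signature, R1), (verified, R1), (zip, R1), (zip, R3)]; forward: BREAKING [(factor, R1), (signature, R1), (verified, R1), (zip, R1), (zip, R3)]


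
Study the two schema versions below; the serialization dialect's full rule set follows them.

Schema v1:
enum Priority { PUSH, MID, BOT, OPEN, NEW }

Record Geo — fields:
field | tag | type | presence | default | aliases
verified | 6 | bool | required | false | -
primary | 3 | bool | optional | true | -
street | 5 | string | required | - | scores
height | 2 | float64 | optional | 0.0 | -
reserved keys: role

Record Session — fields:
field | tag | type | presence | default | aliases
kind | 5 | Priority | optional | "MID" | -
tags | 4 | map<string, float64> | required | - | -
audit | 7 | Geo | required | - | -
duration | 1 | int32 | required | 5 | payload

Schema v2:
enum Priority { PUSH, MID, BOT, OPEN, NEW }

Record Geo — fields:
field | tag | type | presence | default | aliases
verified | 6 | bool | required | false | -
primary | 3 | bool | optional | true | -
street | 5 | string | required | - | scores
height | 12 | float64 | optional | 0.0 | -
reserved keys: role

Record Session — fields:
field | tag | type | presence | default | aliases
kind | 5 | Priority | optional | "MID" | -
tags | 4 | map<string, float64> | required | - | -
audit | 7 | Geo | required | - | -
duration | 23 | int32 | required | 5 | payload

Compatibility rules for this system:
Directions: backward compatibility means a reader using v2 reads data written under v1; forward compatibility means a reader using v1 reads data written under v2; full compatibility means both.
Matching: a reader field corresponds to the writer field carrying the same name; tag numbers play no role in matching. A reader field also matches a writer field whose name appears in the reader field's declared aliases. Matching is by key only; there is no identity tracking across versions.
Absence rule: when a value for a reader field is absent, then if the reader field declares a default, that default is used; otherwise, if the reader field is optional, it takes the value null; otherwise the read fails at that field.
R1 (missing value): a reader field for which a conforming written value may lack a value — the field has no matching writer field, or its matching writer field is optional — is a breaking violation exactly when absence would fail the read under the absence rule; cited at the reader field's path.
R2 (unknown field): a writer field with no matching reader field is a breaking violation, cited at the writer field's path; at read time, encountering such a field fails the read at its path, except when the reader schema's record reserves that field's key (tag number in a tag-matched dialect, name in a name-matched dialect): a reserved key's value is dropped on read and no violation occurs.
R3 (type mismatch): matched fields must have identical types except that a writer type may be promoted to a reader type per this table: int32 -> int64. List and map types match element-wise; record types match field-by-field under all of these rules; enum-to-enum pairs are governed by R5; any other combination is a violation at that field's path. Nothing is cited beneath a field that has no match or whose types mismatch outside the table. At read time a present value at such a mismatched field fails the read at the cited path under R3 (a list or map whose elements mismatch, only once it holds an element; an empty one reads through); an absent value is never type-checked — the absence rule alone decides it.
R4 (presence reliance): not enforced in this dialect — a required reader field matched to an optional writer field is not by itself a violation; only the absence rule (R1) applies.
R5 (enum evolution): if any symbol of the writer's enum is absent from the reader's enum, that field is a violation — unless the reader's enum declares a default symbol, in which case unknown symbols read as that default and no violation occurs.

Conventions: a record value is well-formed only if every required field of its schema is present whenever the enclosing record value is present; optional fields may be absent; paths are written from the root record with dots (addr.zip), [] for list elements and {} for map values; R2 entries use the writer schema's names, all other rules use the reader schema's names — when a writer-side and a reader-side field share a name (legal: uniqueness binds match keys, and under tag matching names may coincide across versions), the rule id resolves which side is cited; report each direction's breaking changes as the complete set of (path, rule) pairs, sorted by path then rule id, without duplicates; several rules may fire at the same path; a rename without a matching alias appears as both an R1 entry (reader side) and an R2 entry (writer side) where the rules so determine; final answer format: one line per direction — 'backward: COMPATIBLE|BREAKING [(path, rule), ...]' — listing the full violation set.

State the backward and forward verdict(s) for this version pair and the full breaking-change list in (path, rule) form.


arrows below run writer -> reader for Session
checking backward for Session: reader v2 against writer v1:
  kind: Priority -> Priority, writer optional; from kind
  tags: map<string, float64> -> map<string, float64>, writer required; from tags
  audit: Geo -> Geo, writer required; from audit
  duration: int32 -> int32, writer required; from duration
  audit.verified: bool -> bool, writer required; from audit.verified
  audit.primary: bool -> bool, writer optional; from audit.primary
  audit.street: string -> string, writer required; from audit.street
  audit.height: float64 -> float64, writer optional; from audit.height
  nothing fires on Session: backward is COMPATIBLE
checking forward for Session: reader v1 against writer v2:
  kind: Priority -> Priority, writer optional; from kind
  tags: map<string, float64> -> map<string, float64>, writer required; from tags
  audit: Geo -> Geo, writer required; from audit
  duration: int32 -> int32, writer required; from duration
  audit.verified: bool -> bool, writer required; from audit.verified
  audit.primary: bool -> bool, writer optional; from audit.primary
  audit.street: string -> string, writer required; from audit.street
  audit.height: float64 -> float64, writer optional; from audit.height
  nothing fires on Session: forward is COMPATIBLE

backward: COMPATIBLE []; forward: COMPATIBLE []


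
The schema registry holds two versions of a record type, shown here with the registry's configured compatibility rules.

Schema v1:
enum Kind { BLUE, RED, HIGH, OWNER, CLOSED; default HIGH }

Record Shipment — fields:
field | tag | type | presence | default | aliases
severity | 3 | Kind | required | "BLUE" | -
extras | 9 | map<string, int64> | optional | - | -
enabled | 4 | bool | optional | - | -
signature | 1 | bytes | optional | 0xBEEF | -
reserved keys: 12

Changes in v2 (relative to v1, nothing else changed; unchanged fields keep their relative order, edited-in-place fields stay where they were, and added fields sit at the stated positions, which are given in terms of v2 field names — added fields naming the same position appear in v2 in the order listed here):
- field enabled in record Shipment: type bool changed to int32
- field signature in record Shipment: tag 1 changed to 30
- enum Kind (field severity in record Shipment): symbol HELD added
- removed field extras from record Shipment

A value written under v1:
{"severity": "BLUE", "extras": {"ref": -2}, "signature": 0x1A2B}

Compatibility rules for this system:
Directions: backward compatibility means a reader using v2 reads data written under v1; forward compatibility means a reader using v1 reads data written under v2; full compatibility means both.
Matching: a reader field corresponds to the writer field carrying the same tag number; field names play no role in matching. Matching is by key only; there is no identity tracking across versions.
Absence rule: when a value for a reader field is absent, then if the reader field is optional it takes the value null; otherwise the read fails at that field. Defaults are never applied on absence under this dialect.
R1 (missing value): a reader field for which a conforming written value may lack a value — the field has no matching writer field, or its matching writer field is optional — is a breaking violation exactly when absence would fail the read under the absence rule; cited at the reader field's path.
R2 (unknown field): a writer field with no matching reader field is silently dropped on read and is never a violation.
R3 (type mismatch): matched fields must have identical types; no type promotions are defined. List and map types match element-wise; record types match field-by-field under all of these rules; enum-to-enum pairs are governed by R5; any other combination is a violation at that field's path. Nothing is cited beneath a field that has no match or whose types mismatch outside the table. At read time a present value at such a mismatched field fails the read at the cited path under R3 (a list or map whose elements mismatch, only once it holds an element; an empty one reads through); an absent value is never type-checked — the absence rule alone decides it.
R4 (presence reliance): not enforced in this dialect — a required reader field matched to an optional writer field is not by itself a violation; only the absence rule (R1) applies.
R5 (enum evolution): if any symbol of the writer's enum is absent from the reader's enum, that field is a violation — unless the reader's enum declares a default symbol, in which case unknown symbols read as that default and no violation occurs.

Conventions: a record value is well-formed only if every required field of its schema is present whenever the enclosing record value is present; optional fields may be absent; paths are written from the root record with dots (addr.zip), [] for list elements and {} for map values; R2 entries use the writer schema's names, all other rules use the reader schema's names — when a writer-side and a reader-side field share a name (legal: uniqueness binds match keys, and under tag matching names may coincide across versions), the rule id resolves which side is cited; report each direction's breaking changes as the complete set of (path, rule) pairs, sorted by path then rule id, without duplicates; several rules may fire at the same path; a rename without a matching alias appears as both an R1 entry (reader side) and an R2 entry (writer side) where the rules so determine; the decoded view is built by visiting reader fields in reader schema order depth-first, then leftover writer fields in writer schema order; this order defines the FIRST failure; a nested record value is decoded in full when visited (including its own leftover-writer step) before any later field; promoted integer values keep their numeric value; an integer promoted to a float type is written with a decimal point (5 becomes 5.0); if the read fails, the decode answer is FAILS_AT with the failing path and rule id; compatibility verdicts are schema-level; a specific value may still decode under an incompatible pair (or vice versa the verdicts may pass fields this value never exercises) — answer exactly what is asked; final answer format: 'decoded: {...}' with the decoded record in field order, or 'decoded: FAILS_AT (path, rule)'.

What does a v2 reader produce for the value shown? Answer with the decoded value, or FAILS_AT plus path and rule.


arrows below run writer -> reader for Shipment
decoding the Shipment value with the v2 reader:
  severity := "BLUE"
  enabled := null (not supplied -> null)
  signature := null (not supplied -> null)
  writer extras: unmatched, discarded
  writer signature: unmatched, discarded
  => decoded: {"severity": "BLUE", "enabled": null, "signature": null}
diffs on Shipment not affecting the asked answer:
  field enabled in record Shipment: type bool changed to int32 -> affects the rule determinations only; this particular Shipment value decodes identically
  enum Kind (field severity in record Shipment): symbol HELD added -> triggers nothing under the printed rules; the Shipment answer is the same either way

decoded: {"severity": "BLUE", "enabled": null, "signature": null}


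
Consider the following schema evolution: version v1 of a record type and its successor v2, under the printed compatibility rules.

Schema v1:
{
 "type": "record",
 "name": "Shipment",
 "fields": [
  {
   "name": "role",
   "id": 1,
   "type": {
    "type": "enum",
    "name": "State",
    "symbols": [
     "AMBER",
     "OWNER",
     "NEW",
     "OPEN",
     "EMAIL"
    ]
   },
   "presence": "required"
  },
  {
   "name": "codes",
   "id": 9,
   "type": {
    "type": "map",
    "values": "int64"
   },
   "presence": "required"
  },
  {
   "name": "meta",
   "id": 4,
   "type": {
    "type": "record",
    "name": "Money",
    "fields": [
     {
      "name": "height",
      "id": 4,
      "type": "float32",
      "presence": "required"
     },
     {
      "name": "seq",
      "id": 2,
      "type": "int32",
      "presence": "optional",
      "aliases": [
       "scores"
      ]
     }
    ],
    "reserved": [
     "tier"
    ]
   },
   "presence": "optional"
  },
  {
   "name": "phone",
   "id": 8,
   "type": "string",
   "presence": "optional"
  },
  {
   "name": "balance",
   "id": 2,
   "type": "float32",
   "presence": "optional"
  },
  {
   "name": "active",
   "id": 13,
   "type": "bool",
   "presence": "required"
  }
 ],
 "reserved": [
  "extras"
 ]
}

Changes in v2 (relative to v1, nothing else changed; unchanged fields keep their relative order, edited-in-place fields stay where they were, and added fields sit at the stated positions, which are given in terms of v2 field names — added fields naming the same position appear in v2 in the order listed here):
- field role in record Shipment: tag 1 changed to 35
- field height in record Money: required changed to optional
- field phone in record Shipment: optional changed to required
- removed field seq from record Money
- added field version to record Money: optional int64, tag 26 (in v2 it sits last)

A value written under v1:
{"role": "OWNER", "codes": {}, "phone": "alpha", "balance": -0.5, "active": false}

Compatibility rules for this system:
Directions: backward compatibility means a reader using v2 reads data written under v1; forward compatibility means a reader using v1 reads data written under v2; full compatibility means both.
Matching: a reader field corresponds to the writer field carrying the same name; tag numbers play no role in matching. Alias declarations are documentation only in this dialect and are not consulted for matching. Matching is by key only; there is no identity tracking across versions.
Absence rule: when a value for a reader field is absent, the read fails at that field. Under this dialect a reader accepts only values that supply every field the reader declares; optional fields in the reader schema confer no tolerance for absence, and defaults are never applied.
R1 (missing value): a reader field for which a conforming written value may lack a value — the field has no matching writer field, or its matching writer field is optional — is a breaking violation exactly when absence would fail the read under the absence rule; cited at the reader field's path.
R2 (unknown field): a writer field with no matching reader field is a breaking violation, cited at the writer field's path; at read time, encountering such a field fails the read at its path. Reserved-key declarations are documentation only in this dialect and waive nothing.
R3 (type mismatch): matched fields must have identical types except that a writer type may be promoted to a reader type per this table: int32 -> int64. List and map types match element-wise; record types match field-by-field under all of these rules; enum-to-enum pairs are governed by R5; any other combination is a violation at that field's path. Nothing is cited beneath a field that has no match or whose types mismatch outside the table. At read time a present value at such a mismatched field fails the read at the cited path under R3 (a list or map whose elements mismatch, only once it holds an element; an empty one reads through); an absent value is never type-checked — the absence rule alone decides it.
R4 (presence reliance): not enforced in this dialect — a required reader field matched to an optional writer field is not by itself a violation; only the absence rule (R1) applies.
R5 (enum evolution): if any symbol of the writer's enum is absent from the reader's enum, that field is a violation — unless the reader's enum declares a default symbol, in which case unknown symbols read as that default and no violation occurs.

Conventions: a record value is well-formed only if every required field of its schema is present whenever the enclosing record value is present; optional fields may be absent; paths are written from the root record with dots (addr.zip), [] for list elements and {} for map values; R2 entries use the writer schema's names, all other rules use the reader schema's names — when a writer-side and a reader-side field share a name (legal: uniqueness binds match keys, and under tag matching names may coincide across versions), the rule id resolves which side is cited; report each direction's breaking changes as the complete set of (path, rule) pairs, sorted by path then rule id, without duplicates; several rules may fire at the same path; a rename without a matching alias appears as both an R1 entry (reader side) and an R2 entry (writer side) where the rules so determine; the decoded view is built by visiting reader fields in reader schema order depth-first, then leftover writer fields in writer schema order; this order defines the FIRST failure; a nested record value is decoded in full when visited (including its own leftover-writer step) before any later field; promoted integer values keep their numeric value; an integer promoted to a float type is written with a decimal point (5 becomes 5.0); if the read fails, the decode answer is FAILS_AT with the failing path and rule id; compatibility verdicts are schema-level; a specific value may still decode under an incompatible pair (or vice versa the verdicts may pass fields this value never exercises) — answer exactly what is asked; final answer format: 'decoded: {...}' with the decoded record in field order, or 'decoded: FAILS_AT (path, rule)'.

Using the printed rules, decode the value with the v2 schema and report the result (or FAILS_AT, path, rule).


arrows below run writer -> reader for Shipment
migrating the Shipment value to v2:
  role := "OWNER"
  codes := {}
  read fails at meta under R1 (no fill)
  => FAILS_AT (meta, R1)
remaining Shipment differences; none change what is asked:
  field role in record Shipment: tag 1 changed to 35 -> triggers nothing under the printed rules; the Shipment answer is the same either way
  field height in record Money: required changed to optional -> schema-level compatibility only; this Shipment value's decode is unchanged
  field phone in record Shipment: optional changed to required -> schema-level compatibility only; this Shipment value's decode is unchanged
  removed field seq from record Money -> schema-level compatibility only; this Shipment value's decode is unchanged
  added field version to record Money: optional int64, tag 26 (in v2 it sits last) -> schema-level compatibility only; this Shipment value's decode is unchanged

decoded: FAILS_AT (meta, R1)


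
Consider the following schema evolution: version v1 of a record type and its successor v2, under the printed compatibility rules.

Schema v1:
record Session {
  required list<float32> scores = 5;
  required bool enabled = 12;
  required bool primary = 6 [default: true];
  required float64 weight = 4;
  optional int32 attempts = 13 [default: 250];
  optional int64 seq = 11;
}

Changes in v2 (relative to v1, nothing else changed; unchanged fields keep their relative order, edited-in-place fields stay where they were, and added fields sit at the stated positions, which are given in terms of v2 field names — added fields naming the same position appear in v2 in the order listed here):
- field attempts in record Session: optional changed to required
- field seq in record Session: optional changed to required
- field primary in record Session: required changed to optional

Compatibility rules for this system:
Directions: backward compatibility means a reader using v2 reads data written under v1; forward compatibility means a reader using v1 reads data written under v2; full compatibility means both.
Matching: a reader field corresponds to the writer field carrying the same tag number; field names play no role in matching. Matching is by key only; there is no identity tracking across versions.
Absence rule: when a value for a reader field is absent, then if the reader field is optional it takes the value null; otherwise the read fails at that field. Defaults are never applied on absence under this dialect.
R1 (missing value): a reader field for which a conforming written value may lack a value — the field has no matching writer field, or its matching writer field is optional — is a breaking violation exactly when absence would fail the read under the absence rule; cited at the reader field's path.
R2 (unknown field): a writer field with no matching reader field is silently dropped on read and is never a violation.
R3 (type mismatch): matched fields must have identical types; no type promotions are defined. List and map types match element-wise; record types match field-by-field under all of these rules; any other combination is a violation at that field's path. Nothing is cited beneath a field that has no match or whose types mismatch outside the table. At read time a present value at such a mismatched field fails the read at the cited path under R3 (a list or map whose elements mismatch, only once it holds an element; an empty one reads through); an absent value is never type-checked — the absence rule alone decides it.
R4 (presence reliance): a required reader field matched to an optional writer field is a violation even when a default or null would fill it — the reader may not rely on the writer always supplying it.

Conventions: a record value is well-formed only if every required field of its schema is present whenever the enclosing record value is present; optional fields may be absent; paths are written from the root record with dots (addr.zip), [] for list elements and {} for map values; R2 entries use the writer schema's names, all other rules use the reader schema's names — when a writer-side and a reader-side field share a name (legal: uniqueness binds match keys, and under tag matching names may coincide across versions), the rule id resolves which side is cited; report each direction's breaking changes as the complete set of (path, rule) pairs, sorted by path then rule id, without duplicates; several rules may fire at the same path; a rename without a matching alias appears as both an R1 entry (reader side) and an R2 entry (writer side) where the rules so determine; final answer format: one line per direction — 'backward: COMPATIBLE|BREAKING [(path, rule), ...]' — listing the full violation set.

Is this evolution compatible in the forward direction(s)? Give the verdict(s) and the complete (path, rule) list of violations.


each type pair in Session: writer, then reader
forward for Session (reader v1, writer v2):
  list<float32> -> list<float32>, writer required: scores aligns to scores
  bool -> bool, writer required: enabled aligns to enabled
  bool -> bool, writer optional: primary aligns to primary
  float64 -> float64, writer required: weight aligns to weight
  int32 -> int32, writer required: attempts aligns to attempts
  int64 -> int64, writer required: seq aligns to seq
  rule R1 violated at primary
  rule R4 violated at primary
  => 2 violation(s): forward is BREAKING for Session
remaining Session differences; none change what is asked:
  field attempts in record Session: optional changed to required -> affects backward compatibility only, which is not asked
  field seq in record Session: optional changed to required -> affects backward compatibility only, which is not asked

forward: BREAKING [(primary, R1), (primary, R4)]


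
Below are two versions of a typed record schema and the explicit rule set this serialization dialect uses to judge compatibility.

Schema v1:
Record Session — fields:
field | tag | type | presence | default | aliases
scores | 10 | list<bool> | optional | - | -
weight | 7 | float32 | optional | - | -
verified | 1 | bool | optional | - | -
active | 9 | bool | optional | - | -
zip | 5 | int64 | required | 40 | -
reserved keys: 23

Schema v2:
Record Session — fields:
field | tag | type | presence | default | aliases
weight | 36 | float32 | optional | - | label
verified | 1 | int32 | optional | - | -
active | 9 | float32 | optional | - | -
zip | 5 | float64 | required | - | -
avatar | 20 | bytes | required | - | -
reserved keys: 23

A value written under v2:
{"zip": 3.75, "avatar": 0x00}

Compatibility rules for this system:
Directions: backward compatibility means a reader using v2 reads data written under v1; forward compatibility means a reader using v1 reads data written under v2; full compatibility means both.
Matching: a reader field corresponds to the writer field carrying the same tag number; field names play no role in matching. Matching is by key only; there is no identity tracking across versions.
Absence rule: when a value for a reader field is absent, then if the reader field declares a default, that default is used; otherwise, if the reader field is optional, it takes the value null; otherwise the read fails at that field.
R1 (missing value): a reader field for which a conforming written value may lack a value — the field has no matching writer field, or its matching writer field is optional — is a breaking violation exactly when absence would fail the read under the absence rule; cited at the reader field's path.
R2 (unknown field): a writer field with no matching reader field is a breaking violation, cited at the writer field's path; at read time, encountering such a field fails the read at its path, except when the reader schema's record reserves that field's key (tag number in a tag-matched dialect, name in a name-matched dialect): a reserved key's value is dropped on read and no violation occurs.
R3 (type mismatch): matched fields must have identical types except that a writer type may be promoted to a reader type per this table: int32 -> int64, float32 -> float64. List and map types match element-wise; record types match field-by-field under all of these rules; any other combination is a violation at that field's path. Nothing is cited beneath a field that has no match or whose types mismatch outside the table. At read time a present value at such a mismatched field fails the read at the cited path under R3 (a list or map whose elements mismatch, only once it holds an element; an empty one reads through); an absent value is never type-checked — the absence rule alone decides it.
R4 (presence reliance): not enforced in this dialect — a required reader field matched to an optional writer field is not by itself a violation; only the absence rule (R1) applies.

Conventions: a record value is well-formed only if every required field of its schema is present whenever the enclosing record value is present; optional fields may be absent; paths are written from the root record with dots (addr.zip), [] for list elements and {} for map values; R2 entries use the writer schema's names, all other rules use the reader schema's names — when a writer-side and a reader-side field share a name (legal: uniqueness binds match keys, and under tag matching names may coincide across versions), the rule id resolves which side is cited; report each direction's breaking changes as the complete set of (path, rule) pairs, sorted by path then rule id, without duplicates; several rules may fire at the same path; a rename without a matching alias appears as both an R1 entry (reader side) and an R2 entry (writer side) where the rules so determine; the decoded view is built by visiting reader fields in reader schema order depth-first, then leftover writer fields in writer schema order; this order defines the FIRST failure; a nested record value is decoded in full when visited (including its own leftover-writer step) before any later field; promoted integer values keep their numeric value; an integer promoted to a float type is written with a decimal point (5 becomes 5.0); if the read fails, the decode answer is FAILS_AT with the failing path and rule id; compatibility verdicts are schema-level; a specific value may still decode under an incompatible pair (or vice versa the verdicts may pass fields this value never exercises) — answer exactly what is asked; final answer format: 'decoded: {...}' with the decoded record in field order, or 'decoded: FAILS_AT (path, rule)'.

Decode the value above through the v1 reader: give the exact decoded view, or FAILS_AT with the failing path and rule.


decoded: FAILS_AT (zip, R3)

each type pair in Session: writer, then reader
migrating the Session value to v1:
  scores := null (missing; optional => null)
  weight := null (missing; optional => null)
  verified := null (missing; optional => null)
  active := null (missing; optional => null)
  read fails at zip under R3
  => FAILS_AT (zip, R3)
diffs on Session not affecting the asked answer:
  removed field scores from record Session -> matters for Session compatibility verdicts, not for this value's decode
  field active in record Session: type bool changed to float32 -> matters for Session compatibility verdicts, not for this value's decode
  added field avatar to record Session: required bytes, tag 20 (in v2 it sits last) -> matters for Session compatibility verdicts, not for this value's decode
  field weight in record Session: tag 7 changed to 36 -> matters for Session compatibility verdicts, not for this value's decode
  field verified in record Session: type bool changed to int32 -> matters for Session compatibility verdicts, not for this value's decode
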